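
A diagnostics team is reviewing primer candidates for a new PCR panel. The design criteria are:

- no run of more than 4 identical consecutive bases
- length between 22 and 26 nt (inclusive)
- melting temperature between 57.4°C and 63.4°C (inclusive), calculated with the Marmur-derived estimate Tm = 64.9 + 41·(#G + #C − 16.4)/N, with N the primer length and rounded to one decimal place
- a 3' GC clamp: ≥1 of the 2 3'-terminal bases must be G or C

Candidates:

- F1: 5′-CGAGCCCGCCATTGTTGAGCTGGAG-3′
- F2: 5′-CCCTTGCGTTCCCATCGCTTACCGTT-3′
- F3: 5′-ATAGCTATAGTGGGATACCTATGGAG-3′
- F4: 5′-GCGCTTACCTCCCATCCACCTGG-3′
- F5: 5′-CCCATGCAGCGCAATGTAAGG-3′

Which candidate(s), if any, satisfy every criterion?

F4 only.

F1 (25 nt, A=4 T=5 G=9 C=7): longest run = 3 ✓; length 25 ✓; Tm = 64.9 + 41·(16 − 16.4)/25 = 64.2°C, outside 57.4–63.4°C ✗; 3' end AG has 1 G/C ✓ — fails.
F2 (26 nt, A=2 T=9 G=4 C=11): longest run = 3 ✓; length 26 ✓; Tm = 64.9 + 41·(15 − 16.4)/26 = 62.7°C ✓; 3' end TT has 0 G/C, need ≥1 ✗ — fails.
F3 (26 nt, A=8 T=7 G=8 C=3): longest run = 3 ✓; length 26 ✓; Tm = 64.9 + 41·(11 − 16.4)/26 = 56.4°C, outside 57.4–63.4°C ✗; 3' end AG has 1 G/C ✓ — fails.
F4 (23 nt, A=3 T=5 G=4 C=11): longest run = 3 ✓; length 23 ✓; Tm = 64.9 + 41·(15 − 16.4)/23 = 62.4°C ✓; 3' end GG has 2 G/C ✓ — passes.
F5 (21 nt, A=6 T=3 G=6 C=6): longest run = 3 ✓; length 21, outside 22–26 ✗; Tm = 64.9 + 41·(12 − 16.4)/21 = 56.3°C, outside 57.4–63.4°C ✗; 3' end GG has 2 G/C ✓ — fails.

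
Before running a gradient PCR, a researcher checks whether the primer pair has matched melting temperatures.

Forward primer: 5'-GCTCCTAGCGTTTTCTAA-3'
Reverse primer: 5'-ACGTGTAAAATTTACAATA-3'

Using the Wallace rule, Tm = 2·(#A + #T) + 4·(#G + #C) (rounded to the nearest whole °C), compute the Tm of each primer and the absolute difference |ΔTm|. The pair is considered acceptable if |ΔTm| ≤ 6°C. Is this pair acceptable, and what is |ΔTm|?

|ΔTm| = 6°C; the pair is acceptable.

Forward: A=3 T=7 G=3 C=5 → Tm = 2·10 + 4·8 = 52°C.
Reverse: A=9 T=6 G=2 C=2 → Tm = 2·15 + 4·4 = 46°C.
|ΔTm| = |52 − 46| = 6°C, ≤ 6°C.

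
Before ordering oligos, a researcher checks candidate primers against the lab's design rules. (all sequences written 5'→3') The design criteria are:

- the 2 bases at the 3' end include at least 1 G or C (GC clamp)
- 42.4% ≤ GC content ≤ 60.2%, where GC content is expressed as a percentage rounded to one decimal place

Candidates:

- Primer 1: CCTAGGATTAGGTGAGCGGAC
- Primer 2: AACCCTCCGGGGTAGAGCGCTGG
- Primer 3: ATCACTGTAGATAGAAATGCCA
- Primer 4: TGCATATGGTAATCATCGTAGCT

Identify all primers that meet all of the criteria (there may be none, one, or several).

Primer 1 (21 nt, A=5 T=4 G=8 C=4): 3' end AC has 1 G/C ✓; GC 12/21 = 57.1% ✓ — passes.
Primer 2 (23 nt, A=4 T=3 G=9 C=7): 3' end GG has 2 G/C ✓; GC 16/23 = 69.6%, outside 42.4–60.2% ✗ — fails.
Primer 3 (22 nt, A=9 T=5 G=4 C=4): 3' end CA has 1 G/C ✓; GC 8/22 = 36.4%, outside 42.4–60.2% ✗ — fails.
Primer 4 (23 nt, A=6 T=8 G=5 C=4): 3' end CT has 1 G/C ✓; GC 9/23 = 39.1%, outside 42.4–60.2% ✗ — fails.

Primer 1 only.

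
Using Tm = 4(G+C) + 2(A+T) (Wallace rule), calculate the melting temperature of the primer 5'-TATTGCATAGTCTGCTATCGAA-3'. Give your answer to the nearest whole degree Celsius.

60°C

Base counts: A=6, T=8, G=4, C=4 (length 22).
Tm = 2·(6+8) + 4·(4+4) = 2·14 + 4·8 = 28 + 32 = 60°C.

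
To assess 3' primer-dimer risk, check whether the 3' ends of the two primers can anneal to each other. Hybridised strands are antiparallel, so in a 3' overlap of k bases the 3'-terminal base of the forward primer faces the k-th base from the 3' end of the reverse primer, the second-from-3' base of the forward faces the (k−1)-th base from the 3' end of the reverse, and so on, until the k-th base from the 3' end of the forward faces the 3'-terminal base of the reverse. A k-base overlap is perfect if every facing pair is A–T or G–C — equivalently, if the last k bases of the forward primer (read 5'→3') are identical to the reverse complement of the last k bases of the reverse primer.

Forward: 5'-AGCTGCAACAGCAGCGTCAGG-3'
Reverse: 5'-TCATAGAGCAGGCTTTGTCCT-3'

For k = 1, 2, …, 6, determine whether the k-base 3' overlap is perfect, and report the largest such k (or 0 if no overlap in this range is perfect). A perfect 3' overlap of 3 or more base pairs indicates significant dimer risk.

Last 6 bases (5'→3') — forward …GTCAGG, reverse …TGTCCT.
Reverse complement of the reverse primer's last 6 bases: AGGACA; its first k bases are the reverse complement of the reverse primer's last k bases, so a perfect k-base overlap needs the forward primer's last k bases to equal them.
Comparing (forward last k vs required): k=1: G vs A ✗; k=2: GG vs AG ✗; k=3: AGG vs AGG ✓; k=4: CAGG vs AGGA ✗; k=5: TCAGG vs AGGAC ✗; k=6: GTCAGG vs AGGACA ✗.
Only k = 3 is perfect, so the longest perfect 3' overlap is 3.

Longest perfect overlap: 3 complementary base pairs; significant dimer risk (threshold 3).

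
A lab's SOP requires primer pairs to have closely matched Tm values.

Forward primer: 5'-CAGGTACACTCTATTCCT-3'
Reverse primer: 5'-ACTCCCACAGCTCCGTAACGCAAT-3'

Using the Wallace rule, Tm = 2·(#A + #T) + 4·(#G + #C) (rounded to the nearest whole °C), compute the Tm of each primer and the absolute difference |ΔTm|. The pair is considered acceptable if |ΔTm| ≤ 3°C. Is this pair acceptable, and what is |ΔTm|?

Forward: A=4 T=6 G=2 C=6 → Tm = 2·10 + 4·8 = 52°C.
Reverse: A=7 T=4 G=3 C=10 → Tm = 2·11 + 4·13 = 74°C.
|ΔTm| = |52 − 74| = 22°C, > 3°C.

|ΔTm| = 22°C; the pair is not acceptable.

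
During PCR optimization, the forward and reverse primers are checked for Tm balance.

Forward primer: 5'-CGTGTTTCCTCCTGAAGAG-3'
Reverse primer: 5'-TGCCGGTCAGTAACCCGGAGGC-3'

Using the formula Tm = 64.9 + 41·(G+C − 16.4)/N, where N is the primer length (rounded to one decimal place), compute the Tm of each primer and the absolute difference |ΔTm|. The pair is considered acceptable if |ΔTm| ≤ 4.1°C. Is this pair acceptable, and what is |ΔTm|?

|ΔTm| = 11.2°C; the pair is not acceptable.

Forward: G+C = 10, N = 19 → Tm = 64.9 + 41·(10 − 16.4)/19 = 51.1°C.
Reverse: G+C = 15, N = 22 → Tm = 64.9 + 41·(15 − 16.4)/22 = 62.3°C.
|ΔTm| = |51.1 − 62.3| = 11.2°C, > 4.1°C.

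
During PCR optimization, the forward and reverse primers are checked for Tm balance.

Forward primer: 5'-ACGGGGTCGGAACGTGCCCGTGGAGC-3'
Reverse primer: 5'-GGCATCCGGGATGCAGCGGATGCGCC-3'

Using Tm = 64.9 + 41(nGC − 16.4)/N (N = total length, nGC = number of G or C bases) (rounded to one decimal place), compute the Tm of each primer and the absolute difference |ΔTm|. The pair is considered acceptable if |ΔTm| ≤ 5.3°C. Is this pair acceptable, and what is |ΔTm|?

Forward: G+C = 19, N = 26 → Tm = 64.9 + 41·(19 − 16.4)/26 = 69.0°C.
Reverse: G+C = 19, N = 26 → Tm = 64.9 + 41·(19 − 16.4)/26 = 69.0°C.
|ΔTm| = |69.0 − 69.0| = 0.0°C, ≤ 5.3°C.

|ΔTm| = 0.0°C; the pair is acceptable.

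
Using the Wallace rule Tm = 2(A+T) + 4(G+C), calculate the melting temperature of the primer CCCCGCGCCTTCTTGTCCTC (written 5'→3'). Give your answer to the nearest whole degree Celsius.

68°C

Base counts: A=0, T=6, G=3, C=11 (length 20).
Tm = 2·(0+6) + 4·(3+11) = 2·6 + 4·14 = 12 + 56 = 68°C.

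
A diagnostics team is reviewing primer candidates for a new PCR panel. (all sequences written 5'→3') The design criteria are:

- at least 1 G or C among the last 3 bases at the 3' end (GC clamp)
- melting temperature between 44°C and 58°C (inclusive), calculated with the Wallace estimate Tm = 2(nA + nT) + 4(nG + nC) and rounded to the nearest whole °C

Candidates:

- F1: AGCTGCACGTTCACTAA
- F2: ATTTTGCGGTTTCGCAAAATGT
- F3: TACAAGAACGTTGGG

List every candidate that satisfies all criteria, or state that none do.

F1 (17 nt, A=5 T=4 G=3 C=5): 3' end TAA has 0 G/C, need ≥1 ✗; Tm = 2·9 + 4·8 = 50°C ✓ — fails.
F2 (22 nt, A=5 T=9 G=5 C=3): 3' end TGT has 1 G/C ✓; Tm = 2·14 + 4·8 = 60°C, outside 44–58°C ✗ — fails.
F3 (15 nt, A=5 T=3 G=5 C=2): 3' end GGG has 3 G/C ✓; Tm = 2·8 + 4·7 = 44°C ✓ — passes.

F3 only.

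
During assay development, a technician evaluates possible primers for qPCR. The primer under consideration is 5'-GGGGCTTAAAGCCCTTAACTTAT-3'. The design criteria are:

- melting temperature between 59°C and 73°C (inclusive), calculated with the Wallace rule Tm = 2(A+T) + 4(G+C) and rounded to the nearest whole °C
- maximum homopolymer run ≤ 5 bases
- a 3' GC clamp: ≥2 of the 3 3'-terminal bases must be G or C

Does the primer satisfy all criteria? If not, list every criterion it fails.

Fails: GC clamp.

Base counts: A=6, T=7, G=5, C=5 (length 23).
Tm: Tm = 2·13 + 4·10 = 66°C ✓
homopolymer run: longest run = 4 ✓
GC clamp: 3' end TAT has 0 G/C, need ≥2 ✗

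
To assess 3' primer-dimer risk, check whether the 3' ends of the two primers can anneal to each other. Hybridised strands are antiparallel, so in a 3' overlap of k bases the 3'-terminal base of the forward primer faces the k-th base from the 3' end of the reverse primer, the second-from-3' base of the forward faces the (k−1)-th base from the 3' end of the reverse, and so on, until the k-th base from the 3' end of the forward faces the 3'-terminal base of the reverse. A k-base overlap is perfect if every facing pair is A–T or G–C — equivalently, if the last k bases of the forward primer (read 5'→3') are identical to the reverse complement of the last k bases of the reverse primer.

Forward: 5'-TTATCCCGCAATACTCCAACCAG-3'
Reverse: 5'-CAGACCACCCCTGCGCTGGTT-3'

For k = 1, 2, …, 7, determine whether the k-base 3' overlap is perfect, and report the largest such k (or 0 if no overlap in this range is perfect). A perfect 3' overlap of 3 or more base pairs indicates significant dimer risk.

Last 7 bases (5'→3') — forward …CAACCAG, reverse …GCTGGTT.
Reverse complement of the reverse primer's last 7 bases: AACCAGC; its first k bases are the reverse complement of the reverse primer's last k bases, so a perfect k-base overlap needs the forward primer's last k bases to equal them.
Comparing (forward last k vs required): k=1: G vs A ✗; k=2: AG vs AA ✗; k=3: CAG vs AAC ✗; k=4: CCAG vs AACC ✗; k=5: ACCAG vs AACCA ✗; k=6: AACCAG vs AACCAG ✓; k=7: CAACCAG vs AACCAGC ✗.
Only k = 6 is perfect, so the longest perfect 3' overlap is 6.

Longest perfect overlap: 6 complementary base pairs; significant dimer risk (threshold 3).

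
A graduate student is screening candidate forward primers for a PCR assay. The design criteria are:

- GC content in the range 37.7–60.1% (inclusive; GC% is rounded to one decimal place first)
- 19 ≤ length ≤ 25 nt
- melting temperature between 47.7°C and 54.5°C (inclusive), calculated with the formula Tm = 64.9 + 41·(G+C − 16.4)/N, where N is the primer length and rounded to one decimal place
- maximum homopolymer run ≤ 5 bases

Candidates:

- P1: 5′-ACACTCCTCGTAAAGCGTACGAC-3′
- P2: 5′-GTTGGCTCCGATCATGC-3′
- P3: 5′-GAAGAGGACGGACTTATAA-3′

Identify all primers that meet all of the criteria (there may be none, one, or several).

None of the candidates satisfy all criteria.

P1 (23 nt, A=7 T=4 G=4 C=8): GC 12/23 = 52.2% ✓; length 23 ✓; Tm = 64.9 + 41·(12 − 16.4)/23 = 57.1°C, outside 47.7–54.5°C ✗; longest run = 3 ✓ — fails.
P2 (17 nt, A=2 T=5 G=5 C=5): GC 10/17 = 58.8% ✓; length 17, outside 19–25 ✗; Tm = 64.9 + 41·(10 − 16.4)/17 = 49.5°C ✓; longest run = 2 ✓ — fails.
P3 (19 nt, A=8 T=3 G=6 C=2): GC 8/19 = 42.1% ✓; length 19 ✓; Tm = 64.9 + 41·(8 − 16.4)/19 = 46.8°C, outside 47.7–54.5°C ✗; longest run = 2 ✓ — fails.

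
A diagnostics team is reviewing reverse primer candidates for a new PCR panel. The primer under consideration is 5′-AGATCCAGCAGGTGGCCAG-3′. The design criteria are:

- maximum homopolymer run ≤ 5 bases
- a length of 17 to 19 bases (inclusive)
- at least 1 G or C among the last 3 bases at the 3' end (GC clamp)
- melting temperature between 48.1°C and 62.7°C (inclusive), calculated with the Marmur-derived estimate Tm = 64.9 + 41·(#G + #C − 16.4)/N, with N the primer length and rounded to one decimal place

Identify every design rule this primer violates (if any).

Meets all criteria.

Base counts: A=5, T=2, G=7, C=5 (length 19).
homopolymer run: longest run = 2 ✓
length: length 19 ✓
GC clamp: 3' end CAG has 2 G/C ✓
Tm: Tm = 64.9 + 41·(12 − 16.4)/19 = 55.4°C ✓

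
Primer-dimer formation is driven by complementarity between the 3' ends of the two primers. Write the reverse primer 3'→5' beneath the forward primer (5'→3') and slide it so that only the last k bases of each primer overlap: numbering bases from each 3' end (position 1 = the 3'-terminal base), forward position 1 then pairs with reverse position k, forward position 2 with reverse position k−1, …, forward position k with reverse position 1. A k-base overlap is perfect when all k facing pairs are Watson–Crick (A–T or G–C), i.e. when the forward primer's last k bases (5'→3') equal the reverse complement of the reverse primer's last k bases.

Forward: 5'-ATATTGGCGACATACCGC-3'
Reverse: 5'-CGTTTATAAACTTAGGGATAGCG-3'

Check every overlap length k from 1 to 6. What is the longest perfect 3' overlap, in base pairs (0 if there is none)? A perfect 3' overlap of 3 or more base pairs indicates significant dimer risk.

Longest perfect overlap: 3 complementary base pairs; significant dimer risk (threshold 3).

Last 6 bases (5'→3') — forward …TACCGC, reverse …ATAGCG.
Reverse complement of the reverse primer's last 6 bases: CGCTAT; its first k bases are the reverse complement of the reverse primer's last k bases, so a perfect k-base overlap needs the forward primer's last k bases to equal them.
Comparing (forward last k vs required): k=1: C vs C ✓; k=2: GC vs CG ✗; k=3: CGC vs CGC ✓; k=4: CCGC vs CGCT ✗; k=5: ACCGC vs CGCTA ✗; k=6: TACCGC vs CGCTAT ✗.
Perfect overlaps at k = 1, 3; the largest is 3.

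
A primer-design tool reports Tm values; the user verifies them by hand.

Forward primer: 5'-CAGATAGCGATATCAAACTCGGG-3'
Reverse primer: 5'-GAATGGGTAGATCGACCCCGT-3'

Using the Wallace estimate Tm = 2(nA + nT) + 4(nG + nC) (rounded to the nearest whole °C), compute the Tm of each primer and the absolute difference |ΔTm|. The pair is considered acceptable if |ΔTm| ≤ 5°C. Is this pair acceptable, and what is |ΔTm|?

|ΔTm| = 2°C; the pair is acceptable.

Forward: A=8 T=4 G=6 C=5 → Tm = 2·12 + 4·11 = 68°C.
Reverse: A=5 T=4 G=7 C=5 → Tm = 2·9 + 4·12 = 66°C.
|ΔTm| = |68 − 66| = 2°C, ≤ 5°C.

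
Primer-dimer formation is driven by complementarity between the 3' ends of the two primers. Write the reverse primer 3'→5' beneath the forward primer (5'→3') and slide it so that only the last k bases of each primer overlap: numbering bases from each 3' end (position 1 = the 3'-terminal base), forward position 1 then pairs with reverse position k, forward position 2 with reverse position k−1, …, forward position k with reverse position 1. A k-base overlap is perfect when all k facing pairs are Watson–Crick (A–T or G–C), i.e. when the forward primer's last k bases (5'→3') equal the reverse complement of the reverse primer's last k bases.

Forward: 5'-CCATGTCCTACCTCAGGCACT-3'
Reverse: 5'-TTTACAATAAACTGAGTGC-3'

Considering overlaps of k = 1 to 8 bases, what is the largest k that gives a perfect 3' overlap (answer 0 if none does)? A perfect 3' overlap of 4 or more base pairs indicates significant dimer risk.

Last 8 bases (5'→3') — forward …CAGGCACT, reverse …CTGAGTGC.
Reverse complement of the reverse primer's last 8 bases: GCACTCAG; its first k bases are the reverse complement of the reverse primer's last k bases, so a perfect k-base overlap needs the forward primer's last k bases to equal them.
Comparing (forward last k vs required): k=1: T vs G ✗; k=2: CT vs GC ✗; k=3: ACT vs GCA ✗; k=4: CACT vs GCAC ✗; k=5: GCACT vs GCACT ✓; k=6: GGCACT vs GCACTC ✗; k=7: AGGCACT vs GCACTCA ✗; k=8: CAGGCACT vs GCACTCAG ✗.
Only k = 5 is perfect, so the longest perfect 3' overlap is 5.

Longest perfect overlap: 5 complementary base pairs; significant dimer risk (threshold 4).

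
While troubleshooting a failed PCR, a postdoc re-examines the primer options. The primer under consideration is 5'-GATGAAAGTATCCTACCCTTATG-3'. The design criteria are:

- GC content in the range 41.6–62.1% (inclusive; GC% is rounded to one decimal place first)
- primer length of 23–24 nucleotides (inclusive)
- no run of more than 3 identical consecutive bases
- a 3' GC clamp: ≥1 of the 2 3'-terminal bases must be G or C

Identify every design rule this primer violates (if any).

Fails: GC content.

Base counts: A=7, T=7, G=4, C=5 (length 23).
GC content: GC 9/23 = 39.1%, outside 41.6–62.1% ✗
length: length 23 ✓
homopolymer run: longest run = 3 ✓
GC clamp: 3' end TG has 1 G/C ✓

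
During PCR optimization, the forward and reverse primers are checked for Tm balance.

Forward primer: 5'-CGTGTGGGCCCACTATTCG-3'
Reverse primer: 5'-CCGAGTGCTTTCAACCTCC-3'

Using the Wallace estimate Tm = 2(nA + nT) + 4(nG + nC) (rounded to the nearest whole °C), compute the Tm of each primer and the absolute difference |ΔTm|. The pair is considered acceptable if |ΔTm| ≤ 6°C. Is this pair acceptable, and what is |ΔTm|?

Forward: A=2 T=5 G=6 C=6 → Tm = 2·7 + 4·12 = 62°C.
Reverse: A=3 T=5 G=3 C=8 → Tm = 2·8 + 4·11 = 60°C.
|ΔTm| = |62 − 60| = 2°C, ≤ 6°C.

|ΔTm| = 2°C; the pair is acceptable.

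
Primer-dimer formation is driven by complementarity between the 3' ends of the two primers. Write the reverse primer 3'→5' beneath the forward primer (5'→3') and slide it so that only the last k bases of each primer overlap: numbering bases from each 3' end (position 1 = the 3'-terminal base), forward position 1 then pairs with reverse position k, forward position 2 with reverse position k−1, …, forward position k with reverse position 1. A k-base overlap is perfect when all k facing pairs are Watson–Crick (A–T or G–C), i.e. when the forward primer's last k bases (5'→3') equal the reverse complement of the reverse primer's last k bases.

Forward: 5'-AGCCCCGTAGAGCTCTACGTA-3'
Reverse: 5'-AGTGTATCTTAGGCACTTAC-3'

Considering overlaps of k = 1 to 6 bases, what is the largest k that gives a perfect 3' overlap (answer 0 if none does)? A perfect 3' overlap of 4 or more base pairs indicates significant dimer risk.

Longest perfect overlap: 3 complementary base pairs; below the dimer-risk threshold (threshold 4).

Last 6 bases (5'→3') — forward …TACGTA, reverse …ACTTAC.
Reverse complement of the reverse primer's last 6 bases: GTAAGT; its first k bases are the reverse complement of the reverse primer's last k bases, so a perfect k-base overlap needs the forward primer's last k bases to equal them.
Comparing (forward last k vs required): k=1: A vs G ✗; k=2: TA vs GT ✗; k=3: GTA vs GTA ✓; k=4: CGTA vs GTAA ✗; k=5: ACGTA vs GTAAG ✗; k=6: TACGTA vs GTAAGT ✗.
Only k = 3 is perfect, so the longest perfect 3' overlap is 3.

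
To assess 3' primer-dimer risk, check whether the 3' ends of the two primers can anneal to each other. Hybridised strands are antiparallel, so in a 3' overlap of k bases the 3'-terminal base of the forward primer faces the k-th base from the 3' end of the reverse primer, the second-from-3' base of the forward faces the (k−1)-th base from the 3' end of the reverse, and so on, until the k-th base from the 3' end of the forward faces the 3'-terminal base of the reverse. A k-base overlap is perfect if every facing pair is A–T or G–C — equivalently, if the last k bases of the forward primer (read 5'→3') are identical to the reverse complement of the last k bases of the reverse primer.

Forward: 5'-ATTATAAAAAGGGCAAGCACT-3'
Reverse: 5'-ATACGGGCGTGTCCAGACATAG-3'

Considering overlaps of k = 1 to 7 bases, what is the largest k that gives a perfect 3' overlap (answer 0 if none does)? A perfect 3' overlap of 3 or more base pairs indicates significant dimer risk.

Last 7 bases (5'→3') — forward …AAGCACT, reverse …GACATAG.
Reverse complement of the reverse primer's last 7 bases: CTATGTC; its first k bases are the reverse complement of the reverse primer's last k bases, so a perfect k-base overlap needs the forward primer's last k bases to equal them.
Comparing (forward last k vs required): k=1: T vs C ✗; k=2: CT vs CT ✓; k=3: ACT vs CTA ✗; k=4: CACT vs CTAT ✗; k=5: GCACT vs CTATG ✗; k=6: AGCACT vs CTATGT ✗; k=7: AAGCACT vs CTATGTC ✗.
Only k = 2 is perfect, so the longest perfect 3' overlap is 2.

Longest perfect overlap: 2 complementary base pairs; below the dimer-risk threshold (threshold 3).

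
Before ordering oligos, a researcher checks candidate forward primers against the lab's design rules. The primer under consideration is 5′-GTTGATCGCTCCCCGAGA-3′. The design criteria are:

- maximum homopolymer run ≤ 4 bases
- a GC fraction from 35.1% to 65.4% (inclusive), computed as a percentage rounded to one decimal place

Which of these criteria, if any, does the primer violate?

Base counts: A=3, T=4, G=5, C=6 (length 18).
homopolymer run: longest run = 4 ✓
GC content: GC 11/18 = 61.1% ✓

Meets all criteria.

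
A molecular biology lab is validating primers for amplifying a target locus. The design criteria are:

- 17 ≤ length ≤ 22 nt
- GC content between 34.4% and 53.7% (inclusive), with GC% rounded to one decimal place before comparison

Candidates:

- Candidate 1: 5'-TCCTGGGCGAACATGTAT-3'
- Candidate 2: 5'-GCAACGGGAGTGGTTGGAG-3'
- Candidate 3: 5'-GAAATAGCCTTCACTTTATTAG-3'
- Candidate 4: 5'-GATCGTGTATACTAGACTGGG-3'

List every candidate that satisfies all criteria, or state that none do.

Candidate 1 and Candidate 4.

Candidate 1 (18 nt, A=4 T=5 G=5 C=4): length 18 ✓; GC 9/18 = 50.0% ✓ — passes.
Candidate 2 (19 nt, A=4 T=3 G=10 C=2): length 19 ✓; GC 12/19 = 63.2%, outside 34.4–53.7% ✗ — fails.
Candidate 3 (22 nt, A=7 T=8 G=3 C=4): length 22 ✓; GC 7/22 = 31.8%, outside 34.4–53.7% ✗ — fails.
Candidate 4 (21 nt, A=5 T=6 G=7 C=3): length 21 ✓; GC 10/21 = 47.6% ✓ — passes.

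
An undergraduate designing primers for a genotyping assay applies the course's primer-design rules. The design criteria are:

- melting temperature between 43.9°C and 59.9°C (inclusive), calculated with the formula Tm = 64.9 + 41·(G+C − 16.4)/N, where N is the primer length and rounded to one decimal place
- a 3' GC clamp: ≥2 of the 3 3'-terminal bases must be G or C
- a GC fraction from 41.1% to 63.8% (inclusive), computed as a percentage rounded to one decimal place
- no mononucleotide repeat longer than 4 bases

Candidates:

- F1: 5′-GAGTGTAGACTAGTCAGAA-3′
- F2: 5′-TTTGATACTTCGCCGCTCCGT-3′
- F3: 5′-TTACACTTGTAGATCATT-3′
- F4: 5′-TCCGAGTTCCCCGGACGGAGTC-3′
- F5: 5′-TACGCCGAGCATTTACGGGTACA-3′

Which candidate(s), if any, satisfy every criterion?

F2 only.

F1 (19 nt, A=7 T=4 G=6 C=2): Tm = 64.9 + 41·(8 − 16.4)/19 = 46.8°C ✓; 3' end GAA has 1 G/C, need ≥2 ✗; GC 8/19 = 42.1% ✓; longest run = 2 ✓ — fails.
F2 (21 nt, A=2 T=8 G=4 C=7): Tm = 64.9 + 41·(11 − 16.4)/21 = 54.4°C ✓; 3' end CGT has 2 G/C ✓; GC 11/21 = 52.4% ✓; longest run = 3 ✓ — passes.
F3 (18 nt, A=5 T=8 G=2 C=3): Tm = 64.9 + 41·(5 − 16.4)/18 = 38.9°C, outside 43.9–59.9°C ✗; 3' end ATT has 0 G/C, need ≥2 ✗; GC 5/18 = 27.8%, outside 41.1–63.8% ✗; longest run = 2 ✓ — fails.
F4 (22 nt, A=3 T=4 G=7 C=8): Tm = 64.9 + 41·(15 − 16.4)/22 = 62.3°C, outside 43.9–59.9°C ✗; 3' end GTC has 2 G/C ✓; GC 15/22 = 68.2%, outside 41.1–63.8% ✗; longest run = 4 ✓ — fails.
F5 (23 nt, A=6 T=5 G=6 C=6): Tm = 64.9 + 41·(12 − 16.4)/23 = 57.1°C ✓; 3' end ACA has 1 G/C, need ≥2 ✗; GC 12/23 = 52.2% ✓; longest run = 3 ✓ — fails.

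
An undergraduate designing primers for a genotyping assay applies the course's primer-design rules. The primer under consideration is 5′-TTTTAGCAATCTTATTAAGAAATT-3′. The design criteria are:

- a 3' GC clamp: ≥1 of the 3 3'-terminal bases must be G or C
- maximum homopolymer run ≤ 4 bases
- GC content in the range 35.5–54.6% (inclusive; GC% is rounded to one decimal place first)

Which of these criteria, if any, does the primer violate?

Fails: GC clamp, GC content.

Base counts: A=9, T=11, G=2, C=2 (length 24).
GC clamp: 3' end ATT has 0 G/C, need ≥1 ✗
homopolymer run: longest run = 4 ✓
GC content: GC 4/24 = 16.7%, outside 35.5–54.6% ✗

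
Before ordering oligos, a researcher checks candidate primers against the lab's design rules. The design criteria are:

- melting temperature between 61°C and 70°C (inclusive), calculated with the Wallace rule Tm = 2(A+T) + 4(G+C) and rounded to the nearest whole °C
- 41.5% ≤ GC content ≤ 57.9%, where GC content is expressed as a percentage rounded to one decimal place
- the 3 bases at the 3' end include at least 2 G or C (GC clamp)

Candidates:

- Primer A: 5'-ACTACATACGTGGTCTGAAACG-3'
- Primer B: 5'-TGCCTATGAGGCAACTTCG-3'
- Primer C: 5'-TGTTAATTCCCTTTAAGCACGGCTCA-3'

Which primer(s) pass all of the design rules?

Primer A only.

Primer A (22 nt, A=7 T=5 G=5 C=5): Tm = 2·12 + 4·10 = 64°C ✓; GC 10/22 = 45.5% ✓; 3' end ACG has 2 G/C ✓ — passes.
Primer B (19 nt, A=4 T=5 G=5 C=5): Tm = 2·9 + 4·10 = 58°C, outside 61–70°C ✗; GC 10/19 = 52.6% ✓; 3' end TCG has 2 G/C ✓ — fails.
Primer C (26 nt, A=6 T=9 G=4 C=7): Tm = 2·15 + 4·11 = 74°C, outside 61–70°C ✗; GC 11/26 = 42.3% ✓; 3' end TCA has 1 G/C, need ≥2 ✗ — fails.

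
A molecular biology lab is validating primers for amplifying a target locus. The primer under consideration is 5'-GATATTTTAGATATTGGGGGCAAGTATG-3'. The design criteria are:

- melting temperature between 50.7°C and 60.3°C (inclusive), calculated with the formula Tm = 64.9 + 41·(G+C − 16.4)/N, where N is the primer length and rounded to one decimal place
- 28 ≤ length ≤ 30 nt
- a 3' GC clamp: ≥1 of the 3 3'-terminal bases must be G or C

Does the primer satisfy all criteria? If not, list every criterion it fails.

Meets all criteria.

Base counts: A=8, T=10, G=9, C=1 (length 28).
Tm: Tm = 64.9 + 41·(10 − 16.4)/28 = 55.5°C ✓
length: length 28 ✓
GC clamp: 3' end ATG has 1 G/C ✓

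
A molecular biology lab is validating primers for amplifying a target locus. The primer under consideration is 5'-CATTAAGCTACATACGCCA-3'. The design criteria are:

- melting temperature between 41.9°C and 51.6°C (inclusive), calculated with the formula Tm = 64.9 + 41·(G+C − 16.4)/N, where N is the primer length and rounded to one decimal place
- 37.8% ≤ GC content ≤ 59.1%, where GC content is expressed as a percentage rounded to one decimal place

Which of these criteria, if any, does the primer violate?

Base counts: A=7, T=4, G=2, C=6 (length 19).
Tm: Tm = 64.9 + 41·(8 − 16.4)/19 = 46.8°C ✓
GC content: GC 8/19 = 42.1% ✓

Meets all criteria.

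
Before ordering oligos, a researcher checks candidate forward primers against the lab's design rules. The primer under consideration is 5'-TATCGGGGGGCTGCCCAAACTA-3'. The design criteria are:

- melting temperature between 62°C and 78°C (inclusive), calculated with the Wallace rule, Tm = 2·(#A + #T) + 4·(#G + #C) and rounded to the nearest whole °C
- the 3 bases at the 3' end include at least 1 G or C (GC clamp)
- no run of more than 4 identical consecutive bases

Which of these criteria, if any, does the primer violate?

Base counts: A=5, T=4, G=7, C=6 (length 22).
Tm: Tm = 2·9 + 4·13 = 70°C ✓
GC clamp: 3' end CTA has 1 G/C ✓
homopolymer run: longest run = 6, exceeds 4 ✗

Fails: homopolymer run.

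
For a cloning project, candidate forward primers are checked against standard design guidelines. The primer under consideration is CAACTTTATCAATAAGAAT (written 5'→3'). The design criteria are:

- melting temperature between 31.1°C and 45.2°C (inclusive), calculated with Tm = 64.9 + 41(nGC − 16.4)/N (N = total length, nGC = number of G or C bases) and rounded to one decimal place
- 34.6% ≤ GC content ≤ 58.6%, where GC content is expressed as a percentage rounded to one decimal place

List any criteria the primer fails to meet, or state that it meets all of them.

Base counts: A=9, T=6, G=1, C=3 (length 19).
Tm: Tm = 64.9 + 41·(4 − 16.4)/19 = 38.1°C ✓
GC content: GC 4/19 = 21.1%, outside 34.6–58.6% ✗

Fails: GC content.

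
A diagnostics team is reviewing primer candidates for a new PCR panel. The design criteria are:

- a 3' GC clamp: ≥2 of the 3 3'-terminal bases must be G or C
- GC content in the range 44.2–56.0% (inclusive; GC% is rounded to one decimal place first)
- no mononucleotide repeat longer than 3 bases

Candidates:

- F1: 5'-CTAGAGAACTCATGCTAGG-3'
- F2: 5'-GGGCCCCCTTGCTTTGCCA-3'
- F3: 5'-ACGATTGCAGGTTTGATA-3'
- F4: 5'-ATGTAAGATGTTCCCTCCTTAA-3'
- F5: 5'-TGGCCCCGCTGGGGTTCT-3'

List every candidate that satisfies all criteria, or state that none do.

F1 only.

F1 (19 nt, A=6 T=4 G=5 C=4): 3' end AGG has 2 G/C ✓; GC 9/19 = 47.4% ✓; longest run = 2 ✓ — passes.
F2 (19 nt, A=1 T=5 G=5 C=8): 3' end CCA has 2 G/C ✓; GC 13/19 = 68.4%, outside 44.2–56.0% ✗; longest run = 5, exceeds 3 ✗ — fails.
F3 (18 nt, A=5 T=6 G=5 C=2): 3' end ATA has 0 G/C, need ≥2 ✗; GC 7/18 = 38.9%, outside 44.2–56.0% ✗; longest run = 3 ✓ — fails.
F4 (22 nt, A=6 T=8 G=3 C=5): 3' end TAA has 0 G/C, need ≥2 ✗; GC 8/22 = 36.4%, outside 44.2–56.0% ✗; longest run = 3 ✓ — fails.
F5 (18 nt, A=0 T=5 G=7 C=6): 3' end TCT has 1 G/C, need ≥2 ✗; GC 13/18 = 72.2%, outside 44.2–56.0% ✗; longest run = 4, exceeds 3 ✗ — fails.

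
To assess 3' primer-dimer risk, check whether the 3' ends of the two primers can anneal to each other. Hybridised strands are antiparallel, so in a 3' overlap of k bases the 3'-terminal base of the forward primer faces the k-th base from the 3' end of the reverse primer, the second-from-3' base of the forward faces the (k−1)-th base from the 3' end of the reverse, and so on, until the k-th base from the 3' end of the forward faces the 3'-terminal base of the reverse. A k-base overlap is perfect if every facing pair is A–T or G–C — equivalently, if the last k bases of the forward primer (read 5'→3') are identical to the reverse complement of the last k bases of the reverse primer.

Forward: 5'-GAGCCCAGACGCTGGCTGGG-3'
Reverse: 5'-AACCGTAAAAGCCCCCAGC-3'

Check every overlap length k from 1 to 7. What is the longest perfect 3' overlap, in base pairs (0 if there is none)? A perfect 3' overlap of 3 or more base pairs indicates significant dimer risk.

Last 7 bases (5'→3') — forward …GGCTGGG, reverse …CCCCAGC.
Reverse complement of the reverse primer's last 7 bases: GCTGGGG; its first k bases are the reverse complement of the reverse primer's last k bases, so a perfect k-base overlap needs the forward primer's last k bases to equal them.
Comparing (forward last k vs required): k=1: G vs G ✓; k=2: GG vs GC ✗; k=3: GGG vs GCT ✗; k=4: TGGG vs GCTG ✗; k=5: CTGGG vs GCTGG ✗; k=6: GCTGGG vs GCTGGG ✓; k=7: GGCTGGG vs GCTGGGG ✗.
Perfect overlaps at k = 1, 6; the largest is 6.

Longest perfect overlap: 6 complementary base pairs; significant dimer risk (threshold 3).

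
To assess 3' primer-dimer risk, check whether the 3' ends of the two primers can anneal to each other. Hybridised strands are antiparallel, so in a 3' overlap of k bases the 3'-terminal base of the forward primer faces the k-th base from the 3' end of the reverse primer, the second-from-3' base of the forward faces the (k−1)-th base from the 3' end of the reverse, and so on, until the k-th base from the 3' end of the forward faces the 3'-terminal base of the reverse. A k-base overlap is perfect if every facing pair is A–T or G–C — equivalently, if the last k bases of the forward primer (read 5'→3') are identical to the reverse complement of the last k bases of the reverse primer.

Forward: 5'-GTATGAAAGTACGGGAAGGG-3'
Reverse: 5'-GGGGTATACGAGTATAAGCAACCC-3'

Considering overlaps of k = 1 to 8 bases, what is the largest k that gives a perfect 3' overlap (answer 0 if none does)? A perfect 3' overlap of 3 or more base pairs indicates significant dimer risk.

Last 8 bases (5'→3') — forward …GGGAAGGG, reverse …AGCAACCC.
Reverse complement of the reverse primer's last 8 bases: GGGTTGCT; its first k bases are the reverse complement of the reverse primer's last k bases, so a perfect k-base overlap needs the forward primer's last k bases to equal them.
Comparing (forward last k vs required): k=1: G vs G ✓; k=2: GG vs GG ✓; k=3: GGG vs GGG ✓; k=4: AGGG vs GGGT ✗; k=5: AAGGG vs GGGTT ✗; k=6: GAAGGG vs GGGTTG ✗; k=7: GGAAGGG vs GGGTTGC ✗; k=8: GGGAAGGG vs GGGTTGCT ✗.
Perfect overlaps at k = 1, 2, 3; the largest is 3.

Longest perfect overlap: 3 complementary base pairs; significant dimer risk (threshold 3).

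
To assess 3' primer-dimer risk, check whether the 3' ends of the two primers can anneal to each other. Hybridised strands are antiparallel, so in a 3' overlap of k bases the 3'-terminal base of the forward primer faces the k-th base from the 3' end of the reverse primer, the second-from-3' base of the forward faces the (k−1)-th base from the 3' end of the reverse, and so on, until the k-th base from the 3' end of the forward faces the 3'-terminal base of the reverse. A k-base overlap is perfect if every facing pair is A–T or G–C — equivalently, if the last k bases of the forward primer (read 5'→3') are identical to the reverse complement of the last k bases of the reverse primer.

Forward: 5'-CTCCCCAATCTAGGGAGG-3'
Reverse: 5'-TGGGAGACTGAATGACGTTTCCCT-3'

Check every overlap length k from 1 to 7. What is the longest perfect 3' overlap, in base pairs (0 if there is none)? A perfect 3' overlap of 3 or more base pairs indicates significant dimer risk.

Longest perfect overlap: 3 complementary base pairs; significant dimer risk (threshold 3).

Last 7 bases (5'→3') — forward …AGGGAGG, reverse …TTTCCCT.
Reverse complement of the reverse primer's last 7 bases: AGGGAAA; its first k bases are the reverse complement of the reverse primer's last k bases, so a perfect k-base overlap needs the forward primer's last k bases to equal them.
Comparing (forward last k vs required): k=1: G vs A ✗; k=2: GG vs AG ✗; k=3: AGG vs AGG ✓; k=4: GAGG vs AGGG ✗; k=5: GGAGG vs AGGGA ✗; k=6: GGGAGG vs AGGGAA ✗; k=7: AGGGAGG vs AGGGAAA ✗.
Only k = 3 is perfect, so the longest perfect 3' overlap is 3.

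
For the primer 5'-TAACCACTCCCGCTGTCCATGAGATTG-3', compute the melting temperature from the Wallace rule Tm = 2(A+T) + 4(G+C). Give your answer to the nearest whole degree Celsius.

82°C

Base counts: A=6, T=7, G=5, C=9 (length 27).
Tm = 2·(6+7) + 4·(5+9) = 2·13 + 4·14 = 26 + 56 = 82°C.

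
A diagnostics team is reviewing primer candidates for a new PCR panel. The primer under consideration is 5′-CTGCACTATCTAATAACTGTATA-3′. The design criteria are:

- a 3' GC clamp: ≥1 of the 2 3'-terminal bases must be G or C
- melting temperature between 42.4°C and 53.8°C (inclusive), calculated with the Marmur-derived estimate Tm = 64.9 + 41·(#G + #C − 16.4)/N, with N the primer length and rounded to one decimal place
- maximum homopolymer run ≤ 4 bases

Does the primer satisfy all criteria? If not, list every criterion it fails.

Fails: GC clamp.

Base counts: A=8, T=8, G=2, C=5 (length 23).
GC clamp: 3' end TA has 0 G/C, need ≥1 ✗
Tm: Tm = 64.9 + 41·(7 − 16.4)/23 = 48.1°C ✓
homopolymer run: longest run = 2 ✓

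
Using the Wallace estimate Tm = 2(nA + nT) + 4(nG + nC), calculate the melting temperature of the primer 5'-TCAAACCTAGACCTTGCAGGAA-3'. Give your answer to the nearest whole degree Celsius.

Base counts: A=8, T=4, G=4, C=6 (length 22).
Tm = 2·(8+4) + 4·(4+6) = 2·12 + 4·10 = 24 + 40 = 64°C.

64°C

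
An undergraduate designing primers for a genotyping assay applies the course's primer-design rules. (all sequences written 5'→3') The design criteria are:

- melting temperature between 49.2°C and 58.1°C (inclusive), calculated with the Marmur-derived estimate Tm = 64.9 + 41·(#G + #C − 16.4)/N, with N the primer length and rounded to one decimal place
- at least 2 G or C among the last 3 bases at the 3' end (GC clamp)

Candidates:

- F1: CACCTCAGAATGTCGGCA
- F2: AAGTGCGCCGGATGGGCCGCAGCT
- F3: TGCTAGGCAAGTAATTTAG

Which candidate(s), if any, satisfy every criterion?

F1 (18 nt, A=5 T=3 G=4 C=6): Tm = 64.9 + 41·(10 − 16.4)/18 = 50.3°C ✓; 3' end GCA has 2 G/C ✓ — passes.
F2 (24 nt, A=4 T=3 G=10 C=7): Tm = 64.9 + 41·(17 − 16.4)/24 = 65.9°C, outside 49.2–58.1°C ✗; 3' end GCT has 2 G/C ✓ — fails.
F3 (19 nt, A=6 T=6 G=5 C=2): Tm = 64.9 + 41·(7 − 16.4)/19 = 44.6°C, outside 49.2–58.1°C ✗; 3' end TAG has 1 G/C, need ≥2 ✗ — fails.

F1 only.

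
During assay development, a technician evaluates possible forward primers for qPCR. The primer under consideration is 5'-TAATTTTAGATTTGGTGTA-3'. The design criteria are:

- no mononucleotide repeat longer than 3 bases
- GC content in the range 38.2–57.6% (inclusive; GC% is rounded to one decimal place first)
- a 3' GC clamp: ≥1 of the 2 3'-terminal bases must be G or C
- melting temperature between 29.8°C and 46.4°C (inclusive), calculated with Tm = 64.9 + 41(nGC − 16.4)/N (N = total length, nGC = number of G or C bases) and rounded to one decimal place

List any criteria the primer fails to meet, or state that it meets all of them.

Base counts: A=5, T=10, G=4, C=0 (length 19).
homopolymer run: longest run = 4, exceeds 3 ✗
GC content: GC 4/19 = 21.1%, outside 38.2–57.6% ✗
GC clamp: 3' end TA has 0 G/C, need ≥1 ✗
Tm: Tm = 64.9 + 41·(4 − 16.4)/19 = 38.1°C ✓

Fails: homopolymer run, GC content, GC clamp.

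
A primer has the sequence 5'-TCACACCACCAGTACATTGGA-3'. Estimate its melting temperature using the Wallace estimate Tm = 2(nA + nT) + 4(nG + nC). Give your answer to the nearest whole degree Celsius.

62°C

Base counts: A=7, T=4, G=3, C=7 (length 21).
Tm = 2·(7+4) + 4·(3+7) = 2·11 + 4·10 = 22 + 40 = 62°C.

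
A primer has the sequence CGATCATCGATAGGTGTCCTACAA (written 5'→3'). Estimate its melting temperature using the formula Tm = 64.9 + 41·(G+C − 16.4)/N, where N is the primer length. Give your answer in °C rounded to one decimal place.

55.7°C

Base counts: A=7, T=6, G=5, C=6; G+C = 11, N = 24.
Tm = 64.9 + 41·(11 − 16.4)/24 = 64.9 + -221.40/24 = 55.7°C.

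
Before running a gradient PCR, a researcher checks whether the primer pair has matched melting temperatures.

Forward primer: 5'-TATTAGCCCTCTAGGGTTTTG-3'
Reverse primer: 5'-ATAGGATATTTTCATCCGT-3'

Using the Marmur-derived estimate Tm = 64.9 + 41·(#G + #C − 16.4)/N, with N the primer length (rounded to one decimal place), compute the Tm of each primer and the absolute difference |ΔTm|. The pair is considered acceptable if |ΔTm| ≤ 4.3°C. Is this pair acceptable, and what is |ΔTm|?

Forward: G+C = 9, N = 21 → Tm = 64.9 + 41·(9 − 16.4)/21 = 50.5°C.
Reverse: G+C = 6, N = 19 → Tm = 64.9 + 41·(6 − 16.4)/19 = 42.5°C.
|ΔTm| = |50.5 − 42.5| = 8.0°C, > 4.3°C.

|ΔTm| = 8.0°C; the pair is not acceptable.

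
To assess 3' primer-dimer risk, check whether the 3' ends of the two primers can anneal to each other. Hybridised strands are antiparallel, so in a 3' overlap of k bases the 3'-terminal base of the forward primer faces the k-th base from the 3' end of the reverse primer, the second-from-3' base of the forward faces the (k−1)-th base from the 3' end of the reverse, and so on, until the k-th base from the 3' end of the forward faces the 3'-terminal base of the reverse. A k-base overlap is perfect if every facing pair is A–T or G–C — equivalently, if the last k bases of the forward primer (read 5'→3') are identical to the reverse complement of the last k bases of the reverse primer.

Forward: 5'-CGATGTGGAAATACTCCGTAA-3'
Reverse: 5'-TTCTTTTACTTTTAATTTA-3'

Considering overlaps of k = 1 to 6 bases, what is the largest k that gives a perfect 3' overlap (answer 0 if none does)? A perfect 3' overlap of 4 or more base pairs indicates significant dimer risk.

Longest perfect overlap: 3 complementary base pairs; below the dimer-risk threshold (threshold 4).

Last 6 bases (5'→3') — forward …CCGTAA, reverse …AATTTA.
Reverse complement of the reverse primer's last 6 bases: TAAATT; its first k bases are the reverse complement of the reverse primer's last k bases, so a perfect k-base overlap needs the forward primer's last k bases to equal them.
Comparing (forward last k vs required): k=1: A vs T ✗; k=2: AA vs TA ✗; k=3: TAA vs TAA ✓; k=4: GTAA vs TAAA ✗; k=5: CGTAA vs TAAAT ✗; k=6: CCGTAA vs TAAATT ✗.
Only k = 3 is perfect, so the longest perfect 3' overlap is 3.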